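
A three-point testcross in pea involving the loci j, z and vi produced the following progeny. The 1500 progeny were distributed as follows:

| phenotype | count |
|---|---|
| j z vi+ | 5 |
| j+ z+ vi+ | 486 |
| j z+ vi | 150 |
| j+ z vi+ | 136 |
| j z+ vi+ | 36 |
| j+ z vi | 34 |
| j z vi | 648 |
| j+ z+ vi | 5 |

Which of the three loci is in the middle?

vi

The two most frequent reciprocal classes, j+ z+ vi+ and j z vi, are the parental types, so the F1 was j+ z+ vi+ / j z vi.
The two rarest classes, j+ z+ vi and j z vi+, are the double crossovers. Comparing them with the parentals, only the vi allele has switched, so vi is the middle locus and the order is z – vi – j.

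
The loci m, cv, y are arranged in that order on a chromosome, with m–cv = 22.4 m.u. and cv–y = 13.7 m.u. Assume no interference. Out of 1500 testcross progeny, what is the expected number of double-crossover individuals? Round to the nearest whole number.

Map distances give recombination frequencies of 0.224 and 0.137 for the two intervals.
With no interference, expected double-crossover frequency = 0.224 × 0.137 = 0.03069.
Expected number = 0.03069 × 1500 = 46.03 ≈ 46.

46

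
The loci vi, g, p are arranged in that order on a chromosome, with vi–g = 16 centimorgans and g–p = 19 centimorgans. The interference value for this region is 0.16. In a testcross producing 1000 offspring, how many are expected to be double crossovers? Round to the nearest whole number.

26

Map distances give recombination frequencies of 0.160 and 0.190 for the two intervals.
With interference 0.16 (so coincidence = 0.84), expected double-crossover frequency = 0.160 × 0.190 × 0.84 = 0.02554.
Expected number = 0.02554 × 1000 = 25.54 ≈ 26.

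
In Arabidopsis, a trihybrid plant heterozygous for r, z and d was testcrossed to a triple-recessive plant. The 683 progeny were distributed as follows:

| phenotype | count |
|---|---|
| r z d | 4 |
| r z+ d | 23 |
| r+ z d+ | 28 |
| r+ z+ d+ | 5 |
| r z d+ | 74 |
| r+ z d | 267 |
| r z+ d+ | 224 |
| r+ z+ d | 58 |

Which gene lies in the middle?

The two most frequent reciprocal classes, r+ z d and r z+ d+, are the parental types, so the F1 was r+ z d / r z+ d+.
The two rarest classes, r z d and r+ z+ d+, are the double crossovers. Comparing them with the parentals, only the r allele has switched, so r is the middle locus and the order is d – r – z.

r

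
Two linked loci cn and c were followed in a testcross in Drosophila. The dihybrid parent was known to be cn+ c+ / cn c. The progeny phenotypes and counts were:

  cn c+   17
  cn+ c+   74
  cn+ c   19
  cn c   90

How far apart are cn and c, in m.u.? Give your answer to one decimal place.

The recombinant classes are cn+ c and cn c+: 19 + 17 = 36.
Recombination frequency = 36/200 = 0.1800 ≈ 18.0%, i.e. 18.0 m.u.

18.0 m.u.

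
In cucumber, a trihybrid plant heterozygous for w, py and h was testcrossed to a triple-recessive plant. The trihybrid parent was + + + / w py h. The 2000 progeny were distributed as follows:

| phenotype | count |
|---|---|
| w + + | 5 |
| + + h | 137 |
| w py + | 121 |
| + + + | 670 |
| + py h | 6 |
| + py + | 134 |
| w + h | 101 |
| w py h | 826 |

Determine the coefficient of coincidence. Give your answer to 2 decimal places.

The two rarest classes, w + + and + py h, are the double crossovers. Comparing them with the parentals, only the w allele has switched, so w is the middle locus and the order is h – w – py.
h–w: (258 + 11)/2000 = 0.1345; w–py: (235 + 11)/2000 = 0.1230.
Expected DCO frequency = 0.1345 × 0.1230 ≈ 0.01654; observed = 11/2000 ≈ 0.00550.
Coefficient of coincidence = 0.00550/0.01654 ≈ 0.33.

0.33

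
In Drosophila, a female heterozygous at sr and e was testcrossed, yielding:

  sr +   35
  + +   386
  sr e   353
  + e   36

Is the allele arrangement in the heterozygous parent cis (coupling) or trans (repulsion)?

The two most frequent classes are + + (386) and sr e (353); these are the parental (non-recombinant) types.
So the F1 carried + + on one chromosome and sr e on the other — the recessive alleles are on the same chromosome (cis / coupling).

cis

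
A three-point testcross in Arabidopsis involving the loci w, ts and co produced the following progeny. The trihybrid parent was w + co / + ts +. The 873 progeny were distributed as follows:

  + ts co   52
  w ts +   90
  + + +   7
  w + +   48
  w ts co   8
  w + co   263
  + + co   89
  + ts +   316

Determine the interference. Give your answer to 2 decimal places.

The two rarest classes, w ts co and + + +, are the double crossovers. Comparing them with the parentals, only the ts allele has switched, so ts is the middle locus and the order is co – ts – w.
co–ts: (100 + 15)/873 = 0.1317; ts–w: (179 + 15)/873 = 0.2222.
Expected DCO frequency = 0.1317 × 0.2222 ≈ 0.02926; observed = 15/873 ≈ 0.01718.
Coefficient of coincidence = 0.01718/0.02926 ≈ 0.59; interference = 1 − 0.59 = 0.41.

0.41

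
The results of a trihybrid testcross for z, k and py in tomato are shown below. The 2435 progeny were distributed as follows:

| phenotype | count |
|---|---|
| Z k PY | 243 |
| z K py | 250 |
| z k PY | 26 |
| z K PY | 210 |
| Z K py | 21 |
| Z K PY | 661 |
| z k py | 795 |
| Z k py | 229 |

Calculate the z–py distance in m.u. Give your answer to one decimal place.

20.0 m.u.

The two most frequent reciprocal classes, Z K PY and z k py, are the parental types, so the F1 was Z K PY / z k py.
The two rarest classes, Z K py and z k PY, are the double crossovers. Comparing them with the parentals, only the py allele has switched, so py is the middle locus and the order is k – py – z.
Crossovers in the py–z interval produce the single-crossover classes z K PY and Z k py (210 + 229 = 439) plus the double crossovers (47).
RF(py–z) = (439 + 47) / 2435 = 486/2435 = 0.1996 → 20.0 m.u.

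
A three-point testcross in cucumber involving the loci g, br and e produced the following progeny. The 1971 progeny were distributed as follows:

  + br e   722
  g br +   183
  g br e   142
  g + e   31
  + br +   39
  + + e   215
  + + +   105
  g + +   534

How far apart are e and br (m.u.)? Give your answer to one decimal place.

The two most frequent reciprocal classes, g + + and + br e, are the parental types, so the F1 was g + + / + br e.
The two rarest classes, g + e and + br +, are the double crossovers. Comparing them with the parentals, only the e allele has switched, so e is the middle locus and the order is g – e – br.
Crossovers in the e–br interval produce the single-crossover classes g br + and + + e (183 + 215 = 398) plus the double crossovers (70).
RF(e–br) = (398 + 70) / 1971 = 468/1971 = 0.2374 → 23.7 m.u.

23.7 m.u.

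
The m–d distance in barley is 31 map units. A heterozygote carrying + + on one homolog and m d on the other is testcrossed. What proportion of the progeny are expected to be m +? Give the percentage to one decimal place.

A map distance of 31 map units corresponds to a recombination frequency of 0.310.
The F1 is + + / m d, so m + is a recombinant gamete class with expected frequency r/2 = 0.310/2 = 0.1550.
That is 0.1550 = 15.5% of the progeny.

15.5%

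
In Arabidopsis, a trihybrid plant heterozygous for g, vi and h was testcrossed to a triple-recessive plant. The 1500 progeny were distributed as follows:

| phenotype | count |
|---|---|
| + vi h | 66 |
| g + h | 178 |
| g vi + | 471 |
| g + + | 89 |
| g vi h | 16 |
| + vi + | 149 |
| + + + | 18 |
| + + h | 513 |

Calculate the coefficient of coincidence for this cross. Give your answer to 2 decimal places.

The two most frequent reciprocal classes, + + h and g vi +, are the parental types, so the F1 was + + h / g vi +.
The two rarest classes, + + + and g vi h, are the double crossovers. Comparing them with the parentals, only the h allele has switched, so h is the middle locus and the order is g – h – vi.
g–h: (327 + 34)/1500 = 0.2407; h–vi: (155 + 34)/1500 = 0.1260.
Expected DCO frequency = 0.2407 × 0.1260 ≈ 0.03033; observed = 34/1500 ≈ 0.02267.
Coefficient of coincidence = 0.02267/0.03033 ≈ 0.75.

0.75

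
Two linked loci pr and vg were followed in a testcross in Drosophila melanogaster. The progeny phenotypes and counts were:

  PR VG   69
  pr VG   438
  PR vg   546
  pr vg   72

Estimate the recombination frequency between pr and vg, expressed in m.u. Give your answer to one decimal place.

The two most frequent classes, PR vg (546) and pr VG (438), are the parental types, so the F1 was PR vg / pr VG.
The recombinant classes are PR VG and pr vg: 69 + 72 = 141.
Recombination frequency = 141/1125 = 0.1253 ≈ 12.5%, i.e. 12.5 m.u.

12.5 m.u.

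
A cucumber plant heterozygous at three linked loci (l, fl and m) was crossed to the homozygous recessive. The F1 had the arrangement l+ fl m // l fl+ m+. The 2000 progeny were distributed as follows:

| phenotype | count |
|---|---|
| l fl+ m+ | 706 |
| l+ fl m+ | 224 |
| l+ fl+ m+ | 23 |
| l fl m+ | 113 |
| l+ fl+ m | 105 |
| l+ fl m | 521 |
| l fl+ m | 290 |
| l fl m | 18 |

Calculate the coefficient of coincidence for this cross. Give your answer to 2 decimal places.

0.57

The two rarest classes, l fl m and l+ fl+ m+, are the double crossovers. Comparing them with the parentals, only the l allele has switched, so l is the middle locus and the order is m – l – fl.
m–l: (514 + 41)/2000 = 0.2775; l–fl: (218 + 41)/2000 = 0.1295.
Expected DCO frequency = 0.2775 × 0.1295 ≈ 0.03594; observed = 41/2000 ≈ 0.02050.
Coefficient of coincidence = 0.02050/0.03594 ≈ 0.57.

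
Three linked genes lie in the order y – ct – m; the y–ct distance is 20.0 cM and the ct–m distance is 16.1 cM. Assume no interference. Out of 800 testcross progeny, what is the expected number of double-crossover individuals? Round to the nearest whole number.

26

Map distances give recombination frequencies of 0.200 and 0.161 for the two intervals.
With no interference, expected double-crossover frequency = 0.200 × 0.161 = 0.03220.
Expected number = 0.03220 × 800 = 25.76 ≈ 26.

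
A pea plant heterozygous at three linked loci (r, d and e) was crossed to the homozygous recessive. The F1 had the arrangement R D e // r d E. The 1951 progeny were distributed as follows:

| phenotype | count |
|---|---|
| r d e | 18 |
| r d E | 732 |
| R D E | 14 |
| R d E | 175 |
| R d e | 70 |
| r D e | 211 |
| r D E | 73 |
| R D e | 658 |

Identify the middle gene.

e

The two rarest classes, R D E and r d e, are the double crossovers. Comparing them with the parentals, only the e allele has switched, so e is the middle locus and the order is d – e – r.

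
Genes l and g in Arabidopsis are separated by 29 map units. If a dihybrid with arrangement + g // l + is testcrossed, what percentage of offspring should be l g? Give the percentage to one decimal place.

A map distance of 29 map units corresponds to a recombination frequency of 0.290.
The F1 is + g / l +, so l g is a recombinant gamete class with expected frequency r/2 = 0.290/2 = 0.1450.
That is 0.1450 = 14.5% of the progeny.

14.5%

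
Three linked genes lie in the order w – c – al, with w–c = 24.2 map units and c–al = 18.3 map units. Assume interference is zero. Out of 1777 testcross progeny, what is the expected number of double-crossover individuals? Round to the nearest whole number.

79

Map distances give recombination frequencies of 0.242 and 0.183 for the two intervals.
With no interference, expected double-crossover frequency = 0.242 × 0.183 = 0.04429.
Expected number = 0.04429 × 1777 = 78.70 ≈ 79.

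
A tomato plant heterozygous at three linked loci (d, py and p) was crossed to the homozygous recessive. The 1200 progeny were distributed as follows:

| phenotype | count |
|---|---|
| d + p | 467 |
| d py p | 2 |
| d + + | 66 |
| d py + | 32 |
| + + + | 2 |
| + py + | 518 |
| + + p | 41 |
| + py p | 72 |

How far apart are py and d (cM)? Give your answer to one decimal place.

6.4 cM

The two most frequent reciprocal classes, d + p and + py +, are the parental types, so the F1 was d + p / + py +.
The two rarest classes, d py p and + + +, are the double crossovers. Comparing them with the parentals, only the py allele has switched, so py is the middle locus and the order is d – py – p.
Crossovers in the d–py interval produce the single-crossover classes + + p and d py + (41 + 32 = 73) plus the double crossovers (4).
RF(d–py) = (73 + 4) / 1200 = 77/1200 = 0.0642 → 6.4 cM.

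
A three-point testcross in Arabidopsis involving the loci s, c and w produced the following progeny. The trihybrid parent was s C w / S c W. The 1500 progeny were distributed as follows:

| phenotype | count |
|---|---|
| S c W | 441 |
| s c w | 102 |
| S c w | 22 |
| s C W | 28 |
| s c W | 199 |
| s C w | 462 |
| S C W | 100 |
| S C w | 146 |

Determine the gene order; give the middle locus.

w

The two rarest classes, s C W and S c w, are the double crossovers. Comparing them with the parentals, only the w allele has switched, so w is the middle locus and the order is c – w – s.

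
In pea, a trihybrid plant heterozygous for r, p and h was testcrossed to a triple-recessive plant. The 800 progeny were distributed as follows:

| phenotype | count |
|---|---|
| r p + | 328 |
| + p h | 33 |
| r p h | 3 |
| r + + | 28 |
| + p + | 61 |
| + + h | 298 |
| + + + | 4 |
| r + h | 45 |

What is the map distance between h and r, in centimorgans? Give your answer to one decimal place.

The two most frequent reciprocal classes, + + h and r p +, are the parental types, so the F1 was + + h / r p +.
The two rarest classes, + + + and r p h, are the double crossovers. Comparing them with the parentals, only the h allele has switched, so h is the middle locus and the order is r – h – p.
Crossovers in the r–h interval produce the single-crossover classes r + h and + p + (45 + 61 = 106) plus the double crossovers (7).
RF(r–h) = (106 + 7) / 800 = 113/800 = 0.1412 → 14.1 centimorgans.

14.1 centimorgans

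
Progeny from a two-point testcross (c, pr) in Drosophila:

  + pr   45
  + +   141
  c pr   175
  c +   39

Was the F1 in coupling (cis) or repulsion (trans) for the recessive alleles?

The two most frequent classes are + + (141) and c pr (175); these are the parental (non-recombinant) types.
So the F1 carried + + on one chromosome and c pr on the other — the recessive alleles are on the same chromosome (cis / coupling).

cis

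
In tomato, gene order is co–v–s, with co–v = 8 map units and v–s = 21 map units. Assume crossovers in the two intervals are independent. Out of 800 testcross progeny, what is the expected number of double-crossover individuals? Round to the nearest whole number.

Map distances give recombination frequencies of 0.080 and 0.210 for the two intervals.
With no interference, expected double-crossover frequency = 0.080 × 0.210 = 0.01680.
Expected number = 0.01680 × 800 = 13.44 ≈ 13.

13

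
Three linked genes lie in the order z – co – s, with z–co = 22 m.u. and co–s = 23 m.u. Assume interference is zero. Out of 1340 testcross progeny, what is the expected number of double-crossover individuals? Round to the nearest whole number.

Map distances give recombination frequencies of 0.220 and 0.230 for the two intervals.
With no interference, expected double-crossover frequency = 0.220 × 0.230 = 0.05060.
Expected number = 0.05060 × 1340 = 67.80 ≈ 68.

68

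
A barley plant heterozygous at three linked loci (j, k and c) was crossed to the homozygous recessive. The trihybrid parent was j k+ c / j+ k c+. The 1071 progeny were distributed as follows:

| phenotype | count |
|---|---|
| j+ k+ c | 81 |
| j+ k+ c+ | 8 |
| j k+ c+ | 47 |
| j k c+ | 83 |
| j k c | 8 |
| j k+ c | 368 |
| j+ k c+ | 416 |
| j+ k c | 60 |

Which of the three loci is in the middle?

k

The two rarest classes, j k c and j+ k+ c+, are the double crossovers. Comparing them with the parentals, only the k allele has switched, so k is the middle locus and the order is j – k – c.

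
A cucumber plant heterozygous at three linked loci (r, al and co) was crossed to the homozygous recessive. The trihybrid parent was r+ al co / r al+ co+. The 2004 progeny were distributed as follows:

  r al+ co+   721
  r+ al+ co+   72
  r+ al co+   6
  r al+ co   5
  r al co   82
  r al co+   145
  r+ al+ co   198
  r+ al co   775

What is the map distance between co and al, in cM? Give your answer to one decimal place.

17.7 cM

The two rarest classes, r+ al co+ and r al+ co, are the double crossovers. Comparing them with the parentals, only the co allele has switched, so co is the middle locus and the order is r – co – al.
Crossovers in the co–al interval produce the single-crossover classes r+ al+ co and r al co+ (198 + 145 = 343) plus the double crossovers (11).
RF(co–al) = (343 + 11) / 2004 = 354/2004 = 0.1766 → 17.7 cM.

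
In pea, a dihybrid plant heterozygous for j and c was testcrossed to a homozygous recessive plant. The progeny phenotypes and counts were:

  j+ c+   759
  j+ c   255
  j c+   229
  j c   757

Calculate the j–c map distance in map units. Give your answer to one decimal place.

The two most frequent classes, j+ c+ (759) and j c (757), are the parental types, so the F1 was j+ c+ / j c.
The recombinant classes are j+ c and j c+: 255 + 229 = 484.
Recombination frequency = 484/2000 = 0.2420 ≈ 24.2%, i.e. 24.2 map units.

24.2 map units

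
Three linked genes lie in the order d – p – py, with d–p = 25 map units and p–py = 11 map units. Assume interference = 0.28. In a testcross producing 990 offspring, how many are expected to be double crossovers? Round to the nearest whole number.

20

Map distances give recombination frequencies of 0.250 and 0.110 for the two intervals.
With interference 0.28 (so coincidence = 0.72), expected double-crossover frequency = 0.250 × 0.110 × 0.72 = 0.01980.
Expected number = 0.01980 × 990 = 19.60 ≈ 20.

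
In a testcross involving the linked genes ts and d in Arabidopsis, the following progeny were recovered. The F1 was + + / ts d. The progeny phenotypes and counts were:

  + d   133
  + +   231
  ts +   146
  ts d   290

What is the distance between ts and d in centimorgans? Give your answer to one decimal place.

The recombinant classes are + d and ts +: 133 + 146 = 279.
Recombination frequency = 279/800 = 0.3488 ≈ 34.9%, i.e. 34.9 centimorgans.

34.9 centimorgans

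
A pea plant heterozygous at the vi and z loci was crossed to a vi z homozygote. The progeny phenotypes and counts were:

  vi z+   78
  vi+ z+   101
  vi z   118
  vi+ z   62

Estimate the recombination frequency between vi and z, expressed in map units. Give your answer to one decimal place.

The two most frequent classes, vi+ z+ (101) and vi z (118), are the parental types, so the F1 was vi+ z+ / vi z.
The recombinant classes are vi+ z and vi z+: 62 + 78 = 140.
Recombination frequency = 140/359 = 0.3900 ≈ 39.0%, i.e. 39.0 map units.

39.0 map units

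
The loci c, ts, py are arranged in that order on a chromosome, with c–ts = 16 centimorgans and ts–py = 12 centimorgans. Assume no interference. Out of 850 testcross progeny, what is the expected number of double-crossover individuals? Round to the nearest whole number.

Map distances give recombination frequencies of 0.160 and 0.120 for the two intervals.
With no interference, expected double-crossover frequency = 0.160 × 0.120 = 0.01920.
Expected number = 0.01920 × 850 = 16.32 ≈ 16.

16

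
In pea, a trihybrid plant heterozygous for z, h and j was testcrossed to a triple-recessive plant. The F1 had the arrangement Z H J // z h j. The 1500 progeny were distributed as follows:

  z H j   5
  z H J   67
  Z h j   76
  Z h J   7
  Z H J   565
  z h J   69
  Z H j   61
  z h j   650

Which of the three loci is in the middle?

h

The two rarest classes, Z h J and z H j, are the double crossovers. Comparing them with the parentals, only the h allele has switched, so h is the middle locus and the order is z – h – j.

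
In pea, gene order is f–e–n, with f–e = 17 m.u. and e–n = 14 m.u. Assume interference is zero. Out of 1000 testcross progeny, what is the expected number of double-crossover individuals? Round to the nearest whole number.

24

Map distances give recombination frequencies of 0.170 and 0.140 for the two intervals.
With no interference, expected double-crossover frequency = 0.170 × 0.140 = 0.02380.
Expected number = 0.02380 × 1000 = 23.80 ≈ 24.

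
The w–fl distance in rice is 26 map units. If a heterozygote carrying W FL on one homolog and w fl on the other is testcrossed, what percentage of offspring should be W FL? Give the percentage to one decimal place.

37.0%

A map distance of 26 map units corresponds to a recombination frequency of 0.260.
The F1 is W FL / w fl, so W FL is a parental gamete class with expected frequency (1 − r)/2 = 0.740/2 = 0.3700.
That is 0.3700 = 37.0% of the progeny.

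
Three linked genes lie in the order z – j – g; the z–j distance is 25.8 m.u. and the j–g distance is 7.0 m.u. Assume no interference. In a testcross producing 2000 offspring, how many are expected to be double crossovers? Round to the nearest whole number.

36

Map distances give recombination frequencies of 0.258 and 0.070 for the two intervals.
With no interference, expected double-crossover frequency = 0.258 × 0.070 = 0.01806.
Expected number = 0.01806 × 2000 = 36.12 ≈ 36.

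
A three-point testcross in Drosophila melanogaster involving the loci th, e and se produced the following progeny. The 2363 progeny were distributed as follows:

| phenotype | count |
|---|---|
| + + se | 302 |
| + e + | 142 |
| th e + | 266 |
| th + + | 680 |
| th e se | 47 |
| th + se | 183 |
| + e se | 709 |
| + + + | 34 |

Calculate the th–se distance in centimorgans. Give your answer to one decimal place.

17.2 centimorgans

The two most frequent reciprocal classes, + e se and th + +, are the parental types, so the F1 was + e se / th + +.
The two rarest classes, th e se and + + +, are the double crossovers. Comparing them with the parentals, only the th allele has switched, so th is the middle locus and the order is e – th – se.
Crossovers in the th–se interval produce the single-crossover classes + e + and th + se (142 + 183 = 325) plus the double crossovers (81).
RF(th–se) = (325 + 81) / 2363 = 406/2363 = 0.1718 → 17.2 centimorgans.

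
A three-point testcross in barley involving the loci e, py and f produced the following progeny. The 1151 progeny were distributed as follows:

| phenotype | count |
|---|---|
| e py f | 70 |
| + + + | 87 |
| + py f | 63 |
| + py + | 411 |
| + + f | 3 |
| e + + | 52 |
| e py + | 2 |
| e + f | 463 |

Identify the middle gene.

e

The two most frequent reciprocal classes, + py + and e + f, are the parental types, so the F1 was + py + / e + f.
The two rarest classes, e py + and + + f, are the double crossovers. Comparing them with the parentals, only the e allele has switched, so e is the middle locus and the order is f – e – py.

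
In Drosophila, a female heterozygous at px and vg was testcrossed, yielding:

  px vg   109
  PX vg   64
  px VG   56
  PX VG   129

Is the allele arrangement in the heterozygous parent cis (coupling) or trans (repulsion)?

cis

The two most frequent classes are PX VG (129) and px vg (109); these are the parental (non-recombinant) types.
So the F1 carried PX VG on one chromosome and px vg on the other — the recessive alleles are on the same chromosome (cis / coupling).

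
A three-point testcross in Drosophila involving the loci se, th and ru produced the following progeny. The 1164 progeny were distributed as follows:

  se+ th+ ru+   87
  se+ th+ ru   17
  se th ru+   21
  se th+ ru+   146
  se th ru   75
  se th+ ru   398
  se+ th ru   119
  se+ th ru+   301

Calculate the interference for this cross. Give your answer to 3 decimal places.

The two most frequent reciprocal classes, se th+ ru and se+ th ru+, are the parental types, so the F1 was se th+ ru / se+ th ru+.
The two rarest classes, se+ th+ ru and se th ru+, are the double crossovers. Comparing them with the parentals, only the se allele has switched, so se is the middle locus and the order is th – se – ru.
th–se: (162 + 38)/1164 = 0.1718; se–ru: (265 + 38)/1164 = 0.2603.
Expected DCO frequency = 0.1718 × 0.2603 ≈ 0.04472; observed = 38/1164 ≈ 0.03265.
Coefficient of coincidence = 0.03265/0.04472 ≈ 0.730; interference = 1 − 0.730 = 0.270.

0.270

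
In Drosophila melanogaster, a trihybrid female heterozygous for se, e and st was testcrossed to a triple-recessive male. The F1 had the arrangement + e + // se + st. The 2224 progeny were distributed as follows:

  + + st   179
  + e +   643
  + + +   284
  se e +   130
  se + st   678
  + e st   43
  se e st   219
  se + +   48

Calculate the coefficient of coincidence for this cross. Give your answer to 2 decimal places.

The two rarest classes, + e st and se + +, are the double crossovers. Comparing them with the parentals, only the st allele has switched, so st is the middle locus and the order is e – st – se.
e–st: (503 + 91)/2224 = 0.2671; st–se: (309 + 91)/2224 = 0.1799.
Expected DCO frequency = 0.2671 × 0.1799 ≈ 0.04805; observed = 91/2224 ≈ 0.04092.
Coefficient of coincidence = 0.04092/0.04805 ≈ 0.85.

0.85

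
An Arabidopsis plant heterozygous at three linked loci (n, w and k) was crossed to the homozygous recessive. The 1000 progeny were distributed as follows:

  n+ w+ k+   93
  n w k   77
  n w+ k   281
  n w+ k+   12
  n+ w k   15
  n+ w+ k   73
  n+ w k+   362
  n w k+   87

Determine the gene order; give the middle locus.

The two most frequent reciprocal classes, n w+ k and n+ w k+, are the parental types, so the F1 was n w+ k / n+ w k+.
The two rarest classes, n w+ k+ and n+ w k, are the double crossovers. Comparing them with the parentals, only the k allele has switched, so k is the middle locus and the order is w – k – n.

k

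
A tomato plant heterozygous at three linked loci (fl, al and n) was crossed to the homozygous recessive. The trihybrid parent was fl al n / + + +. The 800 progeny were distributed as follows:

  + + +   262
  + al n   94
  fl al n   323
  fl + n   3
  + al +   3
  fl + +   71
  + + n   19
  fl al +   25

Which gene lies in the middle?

al

The two rarest classes, fl + n and + al +, are the double crossovers. Comparing them with the parentals, only the al allele has switched, so al is the middle locus and the order is fl – al – n.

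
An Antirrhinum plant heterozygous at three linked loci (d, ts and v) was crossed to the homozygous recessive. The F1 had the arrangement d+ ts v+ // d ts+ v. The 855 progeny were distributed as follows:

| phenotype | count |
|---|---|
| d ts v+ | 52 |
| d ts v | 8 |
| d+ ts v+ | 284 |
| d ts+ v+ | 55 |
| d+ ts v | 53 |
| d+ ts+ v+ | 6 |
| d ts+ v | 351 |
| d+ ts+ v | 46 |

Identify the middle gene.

The two rarest classes, d+ ts+ v+ and d ts v, are the double crossovers. Comparing them with the parentals, only the ts allele has switched, so ts is the middle locus and the order is d – ts – v.

ts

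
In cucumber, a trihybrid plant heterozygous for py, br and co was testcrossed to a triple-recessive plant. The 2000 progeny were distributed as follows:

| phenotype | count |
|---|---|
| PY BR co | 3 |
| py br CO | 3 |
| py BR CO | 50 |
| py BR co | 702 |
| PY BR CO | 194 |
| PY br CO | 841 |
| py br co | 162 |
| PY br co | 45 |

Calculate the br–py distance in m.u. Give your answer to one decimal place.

18.1 m.u.

The two most frequent reciprocal classes, PY br CO and py BR co, are the parental types, so the F1 was PY br CO / py BR co.
The two rarest classes, py br CO and PY BR co, are the double crossovers. Comparing them with the parentals, only the py allele has switched, so py is the middle locus and the order is co – py – br.
Crossovers in the py–br interval produce the single-crossover classes PY BR CO and py br co (194 + 162 = 356) plus the double crossovers (6).
RF(py–br) = (356 + 6) / 2000 = 362/2000 = 0.1810 → 18.1 m.u.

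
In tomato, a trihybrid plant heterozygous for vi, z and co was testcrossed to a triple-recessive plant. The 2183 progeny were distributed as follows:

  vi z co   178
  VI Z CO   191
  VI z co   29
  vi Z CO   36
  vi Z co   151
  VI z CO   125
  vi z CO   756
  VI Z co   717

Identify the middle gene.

z

The two most frequent reciprocal classes, vi z CO and VI Z co, are the parental types, so the F1 was vi z CO / VI Z co.
The two rarest classes, vi Z CO and VI z co, are the double crossovers. Comparing them with the parentals, only the z allele has switched, so z is the middle locus and the order is vi – z – co.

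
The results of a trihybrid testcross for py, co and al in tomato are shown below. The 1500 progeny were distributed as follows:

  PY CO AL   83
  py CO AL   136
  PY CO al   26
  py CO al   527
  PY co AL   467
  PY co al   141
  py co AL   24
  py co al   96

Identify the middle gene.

The two most frequent reciprocal classes, PY co AL and py CO al, are the parental types, so the F1 was PY co AL / py CO al.
The two rarest classes, py co AL and PY CO al, are the double crossovers. Comparing them with the parentals, only the py allele has switched, so py is the middle locus and the order is co – py – al.

py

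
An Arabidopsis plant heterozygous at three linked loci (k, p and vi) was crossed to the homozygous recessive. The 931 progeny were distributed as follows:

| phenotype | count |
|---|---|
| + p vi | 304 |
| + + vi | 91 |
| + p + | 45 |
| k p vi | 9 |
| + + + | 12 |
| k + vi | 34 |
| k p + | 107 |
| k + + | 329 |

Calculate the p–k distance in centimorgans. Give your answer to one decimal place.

23.5 centimorgans

The two most frequent reciprocal classes, + p vi and k + +, are the parental types, so the F1 was + p vi / k + +.
The two rarest classes, k p vi and + + +, are the double crossovers. Comparing them with the parentals, only the k allele has switched, so k is the middle locus and the order is vi – k – p.
Crossovers in the k–p interval produce the single-crossover classes + + vi and k p + (91 + 107 = 198) plus the double crossovers (21).
RF(k–p) = (198 + 21) / 931 = 219/931 = 0.2352 → 23.5 centimorgans.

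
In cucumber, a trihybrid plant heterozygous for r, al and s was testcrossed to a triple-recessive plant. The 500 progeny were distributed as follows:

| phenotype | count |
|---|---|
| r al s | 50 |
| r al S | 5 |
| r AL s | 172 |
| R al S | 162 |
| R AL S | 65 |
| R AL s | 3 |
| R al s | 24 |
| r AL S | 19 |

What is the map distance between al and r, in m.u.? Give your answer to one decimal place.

The two most frequent reciprocal classes, R al S and r AL s, are the parental types, so the F1 was R al S / r AL s.
The two rarest classes, r al S and R AL s, are the double crossovers. Comparing them with the parentals, only the r allele has switched, so r is the middle locus and the order is s – r – al.
Crossovers in the r–al interval produce the single-crossover classes R AL S and r al s (65 + 50 = 115) plus the double crossovers (8).
RF(r–al) = (115 + 8) / 500 = 123/500 = 0.2460 → 24.6 m.u.

24.6 m.u.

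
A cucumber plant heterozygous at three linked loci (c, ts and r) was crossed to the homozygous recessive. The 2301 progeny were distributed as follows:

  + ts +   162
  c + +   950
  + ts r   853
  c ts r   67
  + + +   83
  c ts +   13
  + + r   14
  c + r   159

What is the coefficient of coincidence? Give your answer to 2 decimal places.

The two most frequent reciprocal classes, + ts r and c + +, are the parental types, so the F1 was + ts r / c + +.
The two rarest classes, + + r and c ts +, are the double crossovers. Comparing them with the parentals, only the ts allele has switched, so ts is the middle locus and the order is r – ts – c.
r–ts: (321 + 27)/2301 = 0.1512; ts–c: (150 + 27)/2301 = 0.0769.
Expected DCO frequency = 0.1512 × 0.0769 ≈ 0.01163; observed = 27/2301 ≈ 0.01173.
Coefficient of coincidence = 0.01173/0.01163 ≈ 1.01.

1.01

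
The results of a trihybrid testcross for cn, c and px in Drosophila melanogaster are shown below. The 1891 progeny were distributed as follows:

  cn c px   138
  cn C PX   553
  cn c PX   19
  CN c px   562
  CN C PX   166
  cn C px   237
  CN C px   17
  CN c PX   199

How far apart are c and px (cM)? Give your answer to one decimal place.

The two most frequent reciprocal classes, cn C PX and CN c px, are the parental types, so the F1 was cn C PX / CN c px.
The two rarest classes, cn c PX and CN C px, are the double crossovers. Comparing them with the parentals, only the c allele has switched, so c is the middle locus and the order is cn – c – px.
Crossovers in the c–px interval produce the single-crossover classes cn C px and CN c PX (237 + 199 = 436) plus the double crossovers (36).
RF(c–px) = (436 + 36) / 1891 = 472/1891 = 0.2496 → 25.0 cM.

25.0 cM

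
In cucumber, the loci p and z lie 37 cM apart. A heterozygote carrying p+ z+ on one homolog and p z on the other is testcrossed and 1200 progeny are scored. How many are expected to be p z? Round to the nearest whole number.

A map distance of 37 cM corresponds to a recombination frequency of 0.370.
The F1 is p+ z+ / p z, so p z is a parental gamete class with expected frequency (1 − r)/2 = 0.630/2 = 0.3150.
Expected number = 0.3150 × 1200 = 378.00 ≈ 378.

378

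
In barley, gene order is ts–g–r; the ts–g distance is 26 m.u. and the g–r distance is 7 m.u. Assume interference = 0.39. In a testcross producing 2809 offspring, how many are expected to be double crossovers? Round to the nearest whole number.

Map distances give recombination frequencies of 0.260 and 0.070 for the two intervals.
With interference 0.39 (so coincidence = 0.61), expected double-crossover frequency = 0.260 × 0.070 × 0.61 = 0.01110.
Expected number = 0.01110 × 2809 = 31.19 ≈ 31.

31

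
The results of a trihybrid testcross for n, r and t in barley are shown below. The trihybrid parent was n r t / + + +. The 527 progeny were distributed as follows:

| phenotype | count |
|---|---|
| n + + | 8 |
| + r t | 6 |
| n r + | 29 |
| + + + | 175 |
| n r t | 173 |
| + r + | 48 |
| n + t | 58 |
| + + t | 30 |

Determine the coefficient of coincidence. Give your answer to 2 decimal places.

0.84

The two rarest classes, + r t and n + +, are the double crossovers. Comparing them with the parentals, only the n allele has switched, so n is the middle locus and the order is r – n – t.
r–n: (106 + 14)/527 = 0.2277; n–t: (59 + 14)/527 = 0.1385.
Expected DCO frequency = 0.2277 × 0.1385 ≈ 0.03154; observed = 14/527 ≈ 0.02657.
Coefficient of coincidence = 0.02657/0.03154 ≈ 0.84.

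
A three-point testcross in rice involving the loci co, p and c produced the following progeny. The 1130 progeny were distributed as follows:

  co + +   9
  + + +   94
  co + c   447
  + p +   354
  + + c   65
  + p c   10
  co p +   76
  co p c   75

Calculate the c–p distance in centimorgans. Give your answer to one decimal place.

The two most frequent reciprocal classes, + p + and co + c, are the parental types, so the F1 was + p + / co + c.
The two rarest classes, + p c and co + +, are the double crossovers. Comparing them with the parentals, only the c allele has switched, so c is the middle locus and the order is p – c – co.
Crossovers in the p–c interval produce the single-crossover classes + + + and co p c (94 + 75 = 169) plus the double crossovers (19).
RF(p–c) = (169 + 19) / 1130 = 188/1130 = 0.1664 → 16.6 centimorgans.

16.6 centimorgans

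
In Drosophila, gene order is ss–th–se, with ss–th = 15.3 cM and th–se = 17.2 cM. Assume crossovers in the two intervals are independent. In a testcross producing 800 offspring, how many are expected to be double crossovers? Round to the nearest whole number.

Map distances give recombination frequencies of 0.153 and 0.172 for the two intervals.
With no interference, expected double-crossover frequency = 0.153 × 0.172 = 0.02632.
Expected number = 0.02632 × 800 = 21.05 ≈ 21.

21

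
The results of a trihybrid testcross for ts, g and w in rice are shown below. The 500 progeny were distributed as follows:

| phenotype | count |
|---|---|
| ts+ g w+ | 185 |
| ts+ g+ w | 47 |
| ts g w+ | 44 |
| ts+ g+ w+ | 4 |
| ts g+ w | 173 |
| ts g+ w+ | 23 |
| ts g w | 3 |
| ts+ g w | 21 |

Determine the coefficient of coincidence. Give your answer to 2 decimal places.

The two most frequent reciprocal classes, ts+ g w+ and ts g+ w, are the parental types, so the F1 was ts+ g w+ / ts g+ w.
The two rarest classes, ts+ g+ w+ and ts g w, are the double crossovers. Comparing them with the parentals, only the g allele has switched, so g is the middle locus and the order is w – g – ts.
w–g: (44 + 7)/500 = 0.1020; g–ts: (91 + 7)/500 = 0.1960.
Expected DCO frequency = 0.1020 × 0.1960 ≈ 0.01999; observed = 7/500 ≈ 0.01400.
Coefficient of coincidence = 0.01400/0.01999 ≈ 0.70.

0.70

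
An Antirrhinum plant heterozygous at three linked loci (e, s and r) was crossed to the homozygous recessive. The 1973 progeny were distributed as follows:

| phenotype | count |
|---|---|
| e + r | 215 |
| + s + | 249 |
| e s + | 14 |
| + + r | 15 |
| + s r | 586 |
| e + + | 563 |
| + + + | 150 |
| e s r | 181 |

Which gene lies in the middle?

s

The two most frequent reciprocal classes, + s r and e + +, are the parental types, so the F1 was + s r / e + +.
The two rarest classes, + + r and e s +, are the double crossovers. Comparing them with the parentals, only the s allele has switched, so s is the middle locus and the order is e – s – r.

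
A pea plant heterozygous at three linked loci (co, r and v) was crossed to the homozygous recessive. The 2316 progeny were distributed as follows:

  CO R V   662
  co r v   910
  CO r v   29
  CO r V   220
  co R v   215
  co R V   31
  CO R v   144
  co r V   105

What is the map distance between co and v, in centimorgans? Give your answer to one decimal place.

13.3 centimorgans

The two most frequent reciprocal classes, co r v and CO R V, are the parental types, so the F1 was co r v / CO R V.
The two rarest classes, CO r v and co R V, are the double crossovers. Comparing them with the parentals, only the co allele has switched, so co is the middle locus and the order is v – co – r.
Crossovers in the v–co interval produce the single-crossover classes co r V and CO R v (105 + 144 = 249) plus the double crossovers (60).
RF(v–co) = (249 + 60) / 2316 = 309/2316 = 0.1334 → 13.3 centimorgans.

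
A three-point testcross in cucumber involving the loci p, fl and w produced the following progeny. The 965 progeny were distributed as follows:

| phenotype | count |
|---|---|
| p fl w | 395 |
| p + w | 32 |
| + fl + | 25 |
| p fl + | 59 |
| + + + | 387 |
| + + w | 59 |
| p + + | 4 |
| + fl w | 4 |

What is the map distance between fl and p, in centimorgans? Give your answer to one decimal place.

6.7 centimorgans

The two most frequent reciprocal classes, p fl w and + + +, are the parental types, so the F1 was p fl w / + + +.
The two rarest classes, + fl w and p + +, are the double crossovers. Comparing them with the parentals, only the p allele has switched, so p is the middle locus and the order is w – p – fl.
Crossovers in the p–fl interval produce the single-crossover classes p + w and + fl + (32 + 25 = 57) plus the double crossovers (8).
RF(p–fl) = (57 + 8) / 965 = 65/965 = 0.0674 → 6.7 centimorgans.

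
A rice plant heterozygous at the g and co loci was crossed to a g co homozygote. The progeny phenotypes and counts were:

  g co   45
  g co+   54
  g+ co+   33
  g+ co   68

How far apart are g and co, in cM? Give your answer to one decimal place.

39.0 cM

The two most frequent classes, g+ co (68) and g co+ (54), are the parental types, so the F1 was g+ co / g co+.
The recombinant classes are g+ co+ and g co: 33 + 45 = 78.
Recombination frequency = 78/200 = 0.3900 ≈ 39.0%, i.e. 39.0 cM.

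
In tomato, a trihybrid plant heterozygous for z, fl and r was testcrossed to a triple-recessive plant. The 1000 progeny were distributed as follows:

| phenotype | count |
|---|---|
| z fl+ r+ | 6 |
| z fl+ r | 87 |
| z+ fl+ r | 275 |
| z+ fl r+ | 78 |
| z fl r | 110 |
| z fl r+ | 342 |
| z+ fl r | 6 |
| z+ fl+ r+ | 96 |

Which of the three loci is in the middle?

The two most frequent reciprocal classes, z fl r+ and z+ fl+ r, are the parental types, so the F1 was z fl r+ / z+ fl+ r.
The two rarest classes, z fl+ r+ and z+ fl r, are the double crossovers. Comparing them with the parentals, only the fl allele has switched, so fl is the middle locus and the order is z – fl – r.

fl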